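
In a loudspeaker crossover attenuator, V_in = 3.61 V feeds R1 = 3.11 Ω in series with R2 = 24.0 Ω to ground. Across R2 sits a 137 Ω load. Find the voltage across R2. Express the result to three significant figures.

V_out ≈ 3.13 V

The load sits in parallel with R2, giving an effective lower resistance R2' = R2·R_L/(R2+R_L) = 20.42 Ω.
Then V_out = V_in · R2'/(R1 + R2') = 3.61 × 20.42/23.53 = 3.133 V.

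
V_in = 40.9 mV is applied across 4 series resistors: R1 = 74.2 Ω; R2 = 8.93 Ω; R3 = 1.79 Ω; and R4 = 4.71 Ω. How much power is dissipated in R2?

P ≈ 1.86 µW

Series current I = V_in/ΣR = 40.9/89.63 = 0.4563 mA.
V(R2) = I·R = 4.075 mV; P = V·I = 4.075 × 0.4563 = 1.859 µW.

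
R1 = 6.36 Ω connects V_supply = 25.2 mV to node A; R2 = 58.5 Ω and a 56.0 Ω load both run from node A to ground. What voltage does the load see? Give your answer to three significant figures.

V_out ≈ 20.6 mV

R2 ‖ R_L = (58.5 × 56.0)/(58.5 + 56.0) = 28.61 Ω.
Then V_out = V_supply · R2'/(R1 + R2') = 25.2 × 28.61/34.97 = 20.62 mV.
(Unloaded it would be 22.7 mV; the load pulls it down.)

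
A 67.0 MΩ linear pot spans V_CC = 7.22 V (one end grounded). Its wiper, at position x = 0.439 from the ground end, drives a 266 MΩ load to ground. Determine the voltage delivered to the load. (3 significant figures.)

V_out ≈ 2.98 V

Split the track: R_lower = x·R_p = 29.41 MΩ, R_upper = (1−x)·R_p = 37.59 MΩ.
R_L loads the lower segment: effective lower R = 26.48 MΩ.
Then V_out = V_CC · 26.48/(37.59 + 26.48) = 2.984 V.
(Unloaded: V_out = x·V_CC = 3.17 V.)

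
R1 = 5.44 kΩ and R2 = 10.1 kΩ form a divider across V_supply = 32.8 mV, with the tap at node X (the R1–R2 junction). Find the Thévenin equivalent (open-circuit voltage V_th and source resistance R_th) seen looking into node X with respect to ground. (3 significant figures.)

With X open, the divider is unloaded: V_th = 32.8 × 10.1/15.54 = 21.32 mV.
Zeroing V_supply shorts the top of R1 to ground, so R_th = R1 ‖ R2 = 3.536 kΩ.

V_th ≈ 21.3 mV, R_th ≈ 3.54 kΩ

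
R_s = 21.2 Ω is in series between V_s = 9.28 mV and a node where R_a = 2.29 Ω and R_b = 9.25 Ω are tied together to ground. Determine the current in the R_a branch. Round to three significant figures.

I ≈ 0.323 mA

Combine the parallel branches: R_p = (1/2.29 + 1/9.25)⁻¹ = 1.836 Ω.
V_A = 9.28 × 1.836/23.04 = 0.7395 mV.
I(R_a) = V_A / R_a = 0.7395/2.29 = 0.3229 mA.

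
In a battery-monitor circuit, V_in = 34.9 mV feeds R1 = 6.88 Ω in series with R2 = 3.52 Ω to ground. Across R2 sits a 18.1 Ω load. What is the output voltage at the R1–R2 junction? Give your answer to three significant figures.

The load sits in parallel with R2, giving an effective lower resistance R2' = R2·R_L/(R2+R_L) = 2.947 Ω.
Now apply the divider: V_out = 34.9 × 0.2999 = 10.47 mV.

V_out ≈ 10.5 mV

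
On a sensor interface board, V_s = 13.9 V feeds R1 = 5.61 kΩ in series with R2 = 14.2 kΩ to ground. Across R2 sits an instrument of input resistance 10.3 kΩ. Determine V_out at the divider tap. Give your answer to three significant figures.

V_out ≈ 7.17 V

R2 ‖ R_L = (14.2 × 10.3)/(14.2 + 10.3) = 5.970 kΩ.
Now apply the divider: V_out = 13.9 × 0.5155 = 7.166 V.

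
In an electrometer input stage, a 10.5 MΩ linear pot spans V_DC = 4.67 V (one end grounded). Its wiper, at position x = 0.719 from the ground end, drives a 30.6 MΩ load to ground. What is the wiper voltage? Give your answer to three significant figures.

V_out ≈ 3.14 V

Lower segment x·R_p = 7.550 MΩ; upper segment (1−x)·R_p = 2.951 MΩ.
(x·R_p) ‖ R_L = 6.056 MΩ.
Loaded-divider output: V_out = 4.67 × 0.6724 = 3.140 V.
(Unloaded: V_out = x·V_DC = 3.36 V.)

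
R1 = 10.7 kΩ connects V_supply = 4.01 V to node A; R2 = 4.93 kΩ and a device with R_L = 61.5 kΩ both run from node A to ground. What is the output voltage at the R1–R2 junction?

V_out ≈ 1.20 V

R2 ‖ R_L = (4.93 × 61.5)/(4.93 + 61.5) = 4.564 kΩ.
Now apply the divider: V_out = 4.01 × 0.2990 = 1.199 V.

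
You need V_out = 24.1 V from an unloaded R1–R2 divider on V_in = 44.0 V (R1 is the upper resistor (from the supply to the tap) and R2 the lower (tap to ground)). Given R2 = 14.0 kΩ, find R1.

Required fraction k = V_out/V_in = 0.5477.
Rearranging, R1 = R2·(1−k)/k = 14.0 × 0.8257 = 11.56 kΩ.

R1 ≈ 11.6 kΩ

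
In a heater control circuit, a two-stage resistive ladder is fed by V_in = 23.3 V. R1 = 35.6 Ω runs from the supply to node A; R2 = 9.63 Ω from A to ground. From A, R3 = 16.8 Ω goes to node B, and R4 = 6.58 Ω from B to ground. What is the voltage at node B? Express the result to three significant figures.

V_B ≈ 1.05 V

Node A sees R2 in parallel with the series input of stage 2, R3 + R4 = 23.38 Ω.
R2 ‖ (R3+R4) = 6.821 Ω.
So V_A = 23.3 × 0.1608 = 3.746 V.
Stage 2 is unloaded, so V_B = V_A · R4/(R3+R4) = 3.746 × 6.58/23.38 = 1.054 V.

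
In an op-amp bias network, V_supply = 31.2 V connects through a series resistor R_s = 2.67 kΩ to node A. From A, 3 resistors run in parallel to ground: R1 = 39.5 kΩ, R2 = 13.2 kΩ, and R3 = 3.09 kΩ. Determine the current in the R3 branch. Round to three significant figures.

I ≈ 4.73 mA

Equivalent of the parallel group: R_p = 2.355 kΩ.
V_A by voltage divider: V_A = 31.2 × 2.355/(2.67 + 2.355) = 14.62 V.
I(R3) = V_A / R3 = 14.62/3.09 = 4.732 mA.
(Equivalently: I_total = 6.209 mA, then current-divider fraction G_k/ΣG = 0.7620.)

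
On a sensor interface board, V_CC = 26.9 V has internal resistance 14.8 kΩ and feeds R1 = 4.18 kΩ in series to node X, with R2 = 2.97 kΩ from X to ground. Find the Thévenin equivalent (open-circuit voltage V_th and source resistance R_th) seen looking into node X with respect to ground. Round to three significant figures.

V_th ≈ 3.64 V, R_th ≈ 2.57 kΩ

R1' = 14.8 + 4.18 = 18.98 kΩ (source resistance + R1).
Open-circuit (no load on X): V_th = V_CC · R2/(R1' + R2) = 26.9 × 2.97/(18.98 + 2.97) = 3.640 V.
Zeroing V_CC shorts the top of R1' to ground, so R_th = R1' ‖ R2 = 2.568 kΩ.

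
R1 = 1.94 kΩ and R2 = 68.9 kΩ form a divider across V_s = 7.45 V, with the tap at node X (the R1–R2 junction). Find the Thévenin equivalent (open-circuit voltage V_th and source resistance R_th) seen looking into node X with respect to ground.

V_th ≈ 7.25 V, R_th ≈ 1.89 kΩ

V_th is the unloaded tap voltage: V_s · R2/(R1+R2) = 7.45 × 0.9726 = 7.246 V.
Looking into X with the source shorted: R_th = R1·R2/(R1+R2) = 1.940 × 68.9/70.84 = 1.887 kΩ.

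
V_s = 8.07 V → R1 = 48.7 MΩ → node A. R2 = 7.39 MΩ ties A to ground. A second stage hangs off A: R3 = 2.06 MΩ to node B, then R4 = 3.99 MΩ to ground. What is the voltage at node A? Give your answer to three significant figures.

The second stage (R3 + R4 = 6.050 MΩ) loads node A in parallel with R2.
Effective lower resistance at A: R2 ‖ 6.050 = 3.327 MΩ.
V_A = 8.07 × 3.327/(48.7 + 3.327) = 0.5160 V.

V_A ≈ 0.516 V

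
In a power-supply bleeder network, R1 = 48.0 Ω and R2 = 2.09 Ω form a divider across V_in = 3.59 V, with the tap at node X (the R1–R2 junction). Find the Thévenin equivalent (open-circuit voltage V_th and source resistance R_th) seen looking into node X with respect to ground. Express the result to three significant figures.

With X open, the divider is unloaded: V_th = 3.59 × 2.09/50.09 = 0.1498 V.
With V_in suppressed (replaced by a short), R_th = R1 ‖ R2 = (48.00 × 2.09)/(48.00 + 2.09) = 2.003 Ω.

V_th ≈ 0.150 V, R_th ≈ 2.00 Ω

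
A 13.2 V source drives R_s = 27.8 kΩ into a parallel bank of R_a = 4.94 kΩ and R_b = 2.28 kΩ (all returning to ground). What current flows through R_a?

Combine the parallel branches: R_p = (1/4.94 + 1/2.28)⁻¹ = 1.560 kΩ.
V_A = 13.2 × 1.560/29.36 = 0.7014 V.
Branch current I = V_A/R_a = 0.7014/4.94 = 0.1420 mA.
(Check via current divider: I_total = 0.4496 mA; share G_k/ΣG = 0.3158 → same result.)

I ≈ 0.142 mA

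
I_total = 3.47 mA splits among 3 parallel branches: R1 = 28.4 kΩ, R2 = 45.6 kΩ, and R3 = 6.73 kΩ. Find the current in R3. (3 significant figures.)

Total conductance ΣG = 1/28.4 + 1/45.6 + 1/6.73 = 0.2057 (units of 1/kΩ).
By the current-divider rule, I = I_total · G_k/ΣG = 3.47 × 0.7223 = 2.506 mA.

I ≈ 2.51 mA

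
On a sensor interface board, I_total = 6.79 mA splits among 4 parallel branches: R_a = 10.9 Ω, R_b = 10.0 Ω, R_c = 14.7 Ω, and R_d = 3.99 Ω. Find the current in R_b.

Total conductance ΣG = 1/10.9 + 1/10.0 + 1/14.7 + 1/3.99 = 0.5104 (units of 1/Ω).
Current divider: I(R_b) = I_total · G_k/ΣG = 6.79 × (0.1000/0.5104) = 6.79 × 0.1959 = 1.330 mA.

I ≈ 1.33 mA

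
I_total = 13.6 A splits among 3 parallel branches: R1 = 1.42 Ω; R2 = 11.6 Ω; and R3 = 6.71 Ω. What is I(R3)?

I ≈ 2.16 A

Conductances: ΣG = 1/1.42 + 1/11.6 + 1/6.71 = 0.9395 (1/Ω).
R3 takes the fraction G_k/ΣG = 0.1490/0.9395 = 0.1586, so I = 13.6 × 0.1586 = 2.157 A.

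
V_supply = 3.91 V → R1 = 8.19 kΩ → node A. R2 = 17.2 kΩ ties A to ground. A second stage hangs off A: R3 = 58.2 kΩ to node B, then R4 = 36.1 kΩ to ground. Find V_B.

V_B ≈ 0.958 V

Node A sees R2 in parallel with the series input of stage 2, R3 + R4 = 94.30 kΩ.
Effective lower resistance at A: R2 ‖ 94.30 = 14.55 kΩ.
So V_A = 3.91 × 0.6398 = 2.502 V.
Stage 2 is unloaded, so V_B = V_A · R4/(R3+R4) = 2.502 × 36.1/94.30 = 0.9577 V.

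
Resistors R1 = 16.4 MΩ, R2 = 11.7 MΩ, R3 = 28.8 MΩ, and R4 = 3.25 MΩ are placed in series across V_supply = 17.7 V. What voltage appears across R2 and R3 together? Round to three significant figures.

Total series resistance ΣR = 16.4 + 11.7 + 28.8 + 3.25 = 60.15 MΩ.
R_{R2..R3} = 11.7 + 28.8 = 40.50 MΩ.
V = V_supply · R/ΣR = 17.7 × 0.6733 = 11.92 V.

V ≈ 11.9 V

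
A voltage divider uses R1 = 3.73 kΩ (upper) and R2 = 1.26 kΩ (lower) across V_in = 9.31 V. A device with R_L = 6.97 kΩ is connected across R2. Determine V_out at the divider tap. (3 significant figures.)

First combine the lower leg with the load: R2 ‖ R_L = 1.067 kΩ.
Now apply the divider: V_out = 9.31 × 0.2224 = 2.071 V.

V_out ≈ 2.07 V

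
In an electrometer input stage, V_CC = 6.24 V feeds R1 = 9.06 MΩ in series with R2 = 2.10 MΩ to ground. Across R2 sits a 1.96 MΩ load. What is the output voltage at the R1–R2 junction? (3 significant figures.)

First combine the lower leg with the load: R2 ‖ R_L = 1.014 MΩ.
Now apply the divider: V_out = 6.24 × 0.1006 = 0.6280 V.

V_out ≈ 0.628 V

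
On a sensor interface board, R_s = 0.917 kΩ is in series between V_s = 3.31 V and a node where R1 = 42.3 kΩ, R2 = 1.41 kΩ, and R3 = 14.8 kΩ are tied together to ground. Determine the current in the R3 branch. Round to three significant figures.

Parallel bank: R_p = 1/(1/42.3 + 1/1.41 + 1/14.8) = 1.249 kΩ.
V_A = 3.31 × 1.249/2.166 = 1.909 V.
Branch current I = V_A/R3 = 1.909/14.8 = 0.1290 mA.

I ≈ 0.129 mA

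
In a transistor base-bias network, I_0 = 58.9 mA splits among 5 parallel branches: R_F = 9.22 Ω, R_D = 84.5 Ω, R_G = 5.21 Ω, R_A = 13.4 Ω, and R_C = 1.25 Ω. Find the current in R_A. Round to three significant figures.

ΣG = 1/9.22 + 1/84.5 + 1/5.21 + 1/13.4 + 1/1.25 = 1.187.
Current divider: I(R_A) = I_0 · G_k/ΣG = 58.9 × (0.07463/1.187) = 58.9 × 0.06288 = 3.703 mA.

I ≈ 3.70 mA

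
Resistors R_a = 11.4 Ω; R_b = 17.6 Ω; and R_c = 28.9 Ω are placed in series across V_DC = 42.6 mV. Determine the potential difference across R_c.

V ≈ 21.3 mV

ΣR = 11.4 + 17.6 + 28.9 = 57.90 Ω.
V = V_DC · R/ΣR = 42.6 × 0.4991 = 21.26 mV.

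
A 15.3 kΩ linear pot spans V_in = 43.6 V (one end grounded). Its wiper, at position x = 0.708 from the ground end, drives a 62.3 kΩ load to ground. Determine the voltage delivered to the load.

V_out ≈ 29.4 V

Lower segment x·R_p = 10.83 kΩ; upper segment (1−x)·R_p = 4.468 kΩ.
R_L loads the lower segment: effective lower R = 9.228 kΩ.
Loaded-divider output: V_out = 43.6 × 0.6738 = 29.38 V.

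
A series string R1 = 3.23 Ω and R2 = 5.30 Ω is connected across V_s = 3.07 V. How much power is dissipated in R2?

P ≈ 0.687 W

ΣR = 8.530 Ω → I = 3.07/8.530 = 0.3599 A.
P(R2) = I²·R2 = (0.3599)² × 5.30 = 0.6865 W.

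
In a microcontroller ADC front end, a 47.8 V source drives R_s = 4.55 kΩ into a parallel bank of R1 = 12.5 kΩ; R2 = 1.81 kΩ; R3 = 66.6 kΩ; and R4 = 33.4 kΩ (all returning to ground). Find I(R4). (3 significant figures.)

I ≈ 0.351 mA

Equivalent of the parallel group: R_p = 1.476 kΩ.
Node voltage V_A = V_DC · R_p/(R_s + R_p) = 47.8 × 0.2450 = 11.71 V.
I(R4) = V_A / R4 = 11.71/33.4 = 0.3506 mA.
(Check via current divider: I_total = 7.932 mA; share G_k/ΣG = 0.04420 → same result.)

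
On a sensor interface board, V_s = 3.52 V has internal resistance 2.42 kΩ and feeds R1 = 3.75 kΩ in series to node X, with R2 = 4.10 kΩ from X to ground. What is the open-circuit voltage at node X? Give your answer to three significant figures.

R1' = 2.42 + 3.75 = 6.170 kΩ (source resistance + R1).
Open-circuit (no load on X): V_th = V_s · R2/(R1' + R2) = 3.52 × 4.10/(6.170 + 4.10) = 1.405 V.

V_th ≈ 1.41 V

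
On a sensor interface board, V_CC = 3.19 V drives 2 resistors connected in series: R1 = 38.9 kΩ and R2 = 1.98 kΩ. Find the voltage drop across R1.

V ≈ 3.04 V

Series total: ΣR = 38.9 + 1.98 = 40.88 kΩ.
By the voltage-divider rule, V = 3.19 × 38.90/40.88 = 3.035 V.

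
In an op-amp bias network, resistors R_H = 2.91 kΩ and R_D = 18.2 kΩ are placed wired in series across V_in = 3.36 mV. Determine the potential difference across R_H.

V ≈ 0.463 mV

Series total: ΣR = 2.91 + 18.2 = 21.11 kΩ.
Voltage divider: V = V_in · (2.910 / 21.11) = 3.36 × 0.1378 = 0.4632 mV.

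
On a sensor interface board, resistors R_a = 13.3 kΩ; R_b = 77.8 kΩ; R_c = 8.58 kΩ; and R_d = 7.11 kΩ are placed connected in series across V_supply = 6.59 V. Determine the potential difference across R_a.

V ≈ 0.821 V

ΣR = 13.3 + 77.8 + 8.58 + 7.11 = 106.8 kΩ.
V = V_supply · R/ΣR = 6.59 × 0.1245 = 0.8207 V.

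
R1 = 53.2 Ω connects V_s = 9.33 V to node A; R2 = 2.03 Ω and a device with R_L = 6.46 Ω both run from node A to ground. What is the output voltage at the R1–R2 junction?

R2 ‖ R_L = (2.03 × 6.46)/(2.03 + 6.46) = 1.545 Ω.
Voltage divider with the loaded lower leg: V_out = 9.33 × 1.545/(53.2 + 1.545) = 9.33 × 0.02821 = 0.2632 V.

V_out ≈ 0.263 V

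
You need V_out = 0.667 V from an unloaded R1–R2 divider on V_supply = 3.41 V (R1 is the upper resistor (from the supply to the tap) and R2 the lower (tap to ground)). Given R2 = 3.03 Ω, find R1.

The divider ratio is R2/(R1+R2) = 0.667/3.41 = 0.1956.
R1 = R2·(1/k − 1) = 3.03 × 4.112 = 12.46 Ω.

R1 ≈ 12.5 Ω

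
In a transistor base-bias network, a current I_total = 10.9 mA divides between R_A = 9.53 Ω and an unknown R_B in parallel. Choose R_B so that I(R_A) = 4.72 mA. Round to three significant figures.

R_B ≈ 7.28 Ω

In a two-way split, I_A/I_total = R_B/(R_A + R_B).
4.72/10.9 = R_B/(R_A + R_B) → R_B = R_A · (0.4330)/(1 − 0.4330) = 9.53 × 0.7638 = 7.279 Ω.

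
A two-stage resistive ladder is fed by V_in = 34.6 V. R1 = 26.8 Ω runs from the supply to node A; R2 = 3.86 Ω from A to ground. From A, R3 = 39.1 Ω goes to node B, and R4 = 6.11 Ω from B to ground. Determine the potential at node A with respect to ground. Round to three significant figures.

V_A ≈ 4.05 V

Node A sees R2 in parallel with the series input of stage 2, R3 + R4 = 45.21 Ω.
Effective lower resistance at A: R2 ‖ 45.21 = 3.556 Ω.
V_A = 34.6 × 3.556/(26.8 + 3.556) = 4.054 V.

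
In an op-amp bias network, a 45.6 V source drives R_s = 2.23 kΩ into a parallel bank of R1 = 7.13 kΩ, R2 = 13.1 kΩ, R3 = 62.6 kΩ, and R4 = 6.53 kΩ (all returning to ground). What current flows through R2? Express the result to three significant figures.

Parallel bank: R_p = 1/(1/7.13 + 1/13.1 + 1/62.6 + 1/6.53) = 2.593 kΩ.
Node voltage V_A = V_s · R_p/(R_s + R_p) = 45.6 × 0.5376 = 24.51 V.
I(R2) = V_A / R2 = 24.51/13.1 = 1.871 mA.
(Equivalently: I_total = 9.455 mA, then current-divider fraction G_k/ΣG = 0.1979.)

I ≈ 1.87 mA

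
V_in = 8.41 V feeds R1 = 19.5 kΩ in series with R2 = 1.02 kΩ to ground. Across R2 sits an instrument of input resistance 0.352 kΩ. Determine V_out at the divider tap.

V_out ≈ 0.111 V

R2 ‖ R_L = (1.02 × 0.352)/(1.02 + 0.352) = 0.2617 kΩ.
Now apply the divider: V_out = 8.41 × 0.01324 = 0.1114 V.
(Unloaded it would be 0.418 V; the load pulls it down.)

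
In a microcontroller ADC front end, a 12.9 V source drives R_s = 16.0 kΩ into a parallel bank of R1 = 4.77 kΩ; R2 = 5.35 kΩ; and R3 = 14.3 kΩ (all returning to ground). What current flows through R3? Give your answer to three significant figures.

Parallel bank: R_p = 1/(1/4.77 + 1/5.35 + 1/14.3) = 2.144 kΩ.
Node voltage V_A = V_DC · R_p/(R_s + R_p) = 12.9 × 0.1181 = 1.524 V.
I(R3) = V_A / R3 = 1.524/14.3 = 0.1066 mA.
(Equivalently: I_total = 0.7110 mA, then current-divider fraction G_k/ΣG = 0.1499.)

I ≈ 0.107 mA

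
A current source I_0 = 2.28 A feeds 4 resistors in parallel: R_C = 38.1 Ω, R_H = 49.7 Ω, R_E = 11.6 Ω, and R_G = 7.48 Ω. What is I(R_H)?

Total conductance ΣG = 1/38.1 + 1/49.7 + 1/11.6 + 1/7.48 = 0.2663 (units of 1/Ω).
R_H takes the fraction G_k/ΣG = 0.02012/0.2663 = 0.07557, so I = 2.28 × 0.07557 = 0.1723 A.

I ≈ 0.172 A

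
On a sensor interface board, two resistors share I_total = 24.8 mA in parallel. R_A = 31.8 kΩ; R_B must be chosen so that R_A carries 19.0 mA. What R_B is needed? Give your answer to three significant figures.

R_B ≈ 104 kΩ

Two-branch current divider: I_A = I_total · R_B/(R_A + R_B).
19.0/24.8 = R_B/(R_A + R_B) → R_B = R_A · (0.7661)/(1 − 0.7661) = 31.8 × 3.276 = 104.2 kΩ.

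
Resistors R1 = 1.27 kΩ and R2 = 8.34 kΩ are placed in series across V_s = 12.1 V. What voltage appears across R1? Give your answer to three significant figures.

Series total: ΣR = 1.27 + 8.34 = 9.610 kΩ.
By the voltage-divider rule, V = 12.1 × 1.270/9.610 = 1.599 V.

V ≈ 1.60 V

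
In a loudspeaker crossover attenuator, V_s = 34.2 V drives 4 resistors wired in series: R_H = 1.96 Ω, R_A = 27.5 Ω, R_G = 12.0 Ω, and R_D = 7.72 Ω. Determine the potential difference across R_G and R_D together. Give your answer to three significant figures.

V ≈ 13.7 V

Series total: ΣR = 1.96 + 27.5 + 12.0 + 7.72 = 49.18 Ω.
R_{R_G..R_D} = 12.0 + 7.72 = 19.72 Ω.
By the voltage-divider rule, V = 34.2 × 19.72/49.18 = 13.71 V.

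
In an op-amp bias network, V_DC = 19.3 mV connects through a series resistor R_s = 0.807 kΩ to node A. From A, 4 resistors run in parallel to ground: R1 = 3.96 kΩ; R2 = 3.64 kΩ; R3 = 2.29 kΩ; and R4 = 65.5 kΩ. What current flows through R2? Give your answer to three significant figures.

I ≈ 2.96 µA

Combine the parallel branches: R_p = (1/3.96 + 1/3.64 + 1/2.29 + 1/65.5)⁻¹ = 1.021 kΩ.
Node voltage V_A = V_DC · R_p/(R_s + R_p) = 19.3 × 0.5586 = 10.78 mV.
Branch current I = V_A/R2 = 10.78/3.64 = 2.962 µA.
(Equivalently: I_total = 10.56 µA, then current-divider fraction G_k/ΣG = 0.2806.)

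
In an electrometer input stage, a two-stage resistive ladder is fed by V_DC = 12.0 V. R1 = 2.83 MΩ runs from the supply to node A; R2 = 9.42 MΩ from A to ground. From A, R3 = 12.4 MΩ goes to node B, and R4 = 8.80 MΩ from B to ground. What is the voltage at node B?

Node A sees R2 in parallel with the series input of stage 2, R3 + R4 = 21.20 MΩ.
Effective lower resistance at A: R2 ‖ 21.20 = 6.522 MΩ.
First divider: V_A = V_DC · 6.522/(2.83 + 6.522) = 8.369 V.
Stage 2 is unloaded, so V_B = V_A · R4/(R3+R4) = 8.369 × 8.80/21.20 = 3.474 V.

V_B ≈ 3.47 V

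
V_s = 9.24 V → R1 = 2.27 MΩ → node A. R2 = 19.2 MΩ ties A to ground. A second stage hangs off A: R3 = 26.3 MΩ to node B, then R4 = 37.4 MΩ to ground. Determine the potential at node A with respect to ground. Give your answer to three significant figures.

V_A ≈ 8.01 V

The second stage (R3 + R4 = 63.70 MΩ) loads node A in parallel with R2.
R2 ‖ (R3+R4) = 14.75 MΩ.
So V_A = 9.24 × 0.8667 = 8.008 V.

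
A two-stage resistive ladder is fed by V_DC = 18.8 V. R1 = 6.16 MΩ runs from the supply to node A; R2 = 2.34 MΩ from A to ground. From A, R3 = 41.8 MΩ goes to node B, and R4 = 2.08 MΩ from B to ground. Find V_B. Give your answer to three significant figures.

The second stage (R3 + R4 = 43.88 MΩ) loads node A in parallel with R2.
R2 ‖ (R3+R4) = 2.222 MΩ.
First divider: V_A = V_DC · 2.222/(6.16 + 2.222) = 4.983 V.
Then the unloaded second divider: V_B = V_A × R4/(R3+R4) = 4.983 × 0.04740 = 0.2362 V.

V_B ≈ 0.236 V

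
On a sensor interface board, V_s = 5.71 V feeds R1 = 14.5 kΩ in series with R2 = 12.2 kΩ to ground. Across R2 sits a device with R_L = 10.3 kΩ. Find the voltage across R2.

V_out ≈ 1.59 V

First combine the lower leg with the load: R2 ‖ R_L = 5.585 kΩ.
Then V_out = V_s · R2'/(R1 + R2') = 5.71 × 5.585/20.08 = 1.588 V.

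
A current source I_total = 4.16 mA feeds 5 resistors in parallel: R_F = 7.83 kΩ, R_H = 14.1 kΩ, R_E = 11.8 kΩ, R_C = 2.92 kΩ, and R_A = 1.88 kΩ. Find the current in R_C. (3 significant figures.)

Conductances: ΣG = 1/7.83 + 1/14.1 + 1/11.8 + 1/2.92 + 1/1.88 = 1.158 (1/kΩ).
Current divider: I(R_C) = I_total · G_k/ΣG = 4.16 × (0.3425/1.158) = 4.16 × 0.2958 = 1.231 mA.

I ≈ 1.23 mA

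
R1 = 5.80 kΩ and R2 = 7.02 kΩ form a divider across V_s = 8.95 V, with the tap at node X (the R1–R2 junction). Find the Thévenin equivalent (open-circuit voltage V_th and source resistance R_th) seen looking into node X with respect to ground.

Open-circuit (no load on X): V_th = V_s · R2/(R1 + R2) = 8.95 × 7.02/(5.800 + 7.02) = 4.901 V.
With V_s suppressed (replaced by a short), R_th = R1 ‖ R2 = (5.800 × 7.02)/(5.800 + 7.02) = 3.176 kΩ.

V_th ≈ 4.90 V, R_th ≈ 3.18 kΩ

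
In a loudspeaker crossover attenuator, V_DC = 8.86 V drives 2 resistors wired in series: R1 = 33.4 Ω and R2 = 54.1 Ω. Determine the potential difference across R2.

V ≈ 5.48 V

Total series resistance ΣR = 33.4 + 54.1 = 87.50 Ω.
Voltage divider: V = V_DC · (54.10 / 87.50) = 8.86 × 0.6183 = 5.478 V.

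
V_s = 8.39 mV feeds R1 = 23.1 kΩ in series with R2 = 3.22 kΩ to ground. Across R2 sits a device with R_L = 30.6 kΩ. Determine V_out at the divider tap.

First combine the lower leg with the load: R2 ‖ R_L = 2.913 kΩ.
Then V_out = V_s · R2'/(R1 + R2') = 8.39 × 2.913/26.01 = 0.9397 mV.
(Unloaded it would be 1.03 mV; the load pulls it down.)

V_out ≈ 0.940 mV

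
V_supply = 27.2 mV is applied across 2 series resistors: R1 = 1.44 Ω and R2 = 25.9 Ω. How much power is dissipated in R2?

The common current is I = 27.2/27.34 = 0.9949 mA.
P(R2) = I²·R2 = (0.9949)² × 25.9 = 25.64 µW.

P ≈ 25.6 µW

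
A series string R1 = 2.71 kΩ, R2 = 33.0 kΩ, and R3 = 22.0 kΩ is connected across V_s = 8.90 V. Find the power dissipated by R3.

The common current is I = 8.90/57.71 = 0.1542 mA.
P(R3) = I²·R3 = (0.1542)² × 22.0 = 0.5232 mW.

P ≈ 0.523 mW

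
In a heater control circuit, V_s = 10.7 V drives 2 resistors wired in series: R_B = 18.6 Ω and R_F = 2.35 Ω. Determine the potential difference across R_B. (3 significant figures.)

ΣR = 18.6 + 2.35 = 20.95 Ω.
By the voltage-divider rule, V = 10.7 × 18.60/20.95 = 9.500 V.

V ≈ 9.50 V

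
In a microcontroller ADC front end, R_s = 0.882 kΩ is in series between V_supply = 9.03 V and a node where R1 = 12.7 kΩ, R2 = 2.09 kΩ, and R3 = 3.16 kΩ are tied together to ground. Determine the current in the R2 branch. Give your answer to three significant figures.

I ≈ 2.44 mA

Parallel bank: R_p = 1/(1/12.7 + 1/2.09 + 1/3.16) = 1.145 kΩ.
Node voltage V_A = V_supply · R_p/(R_s + R_p) = 9.03 × 0.5648 = 5.100 V.
Branch current I = V_A/R2 = 5.100/2.09 = 2.440 mA.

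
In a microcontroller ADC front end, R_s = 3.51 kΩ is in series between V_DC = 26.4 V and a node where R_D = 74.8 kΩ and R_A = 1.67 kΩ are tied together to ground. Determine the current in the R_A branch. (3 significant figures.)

I ≈ 5.02 mA

Parallel bank: R_p = 1/(1/74.8 + 1/1.67) = 1.634 kΩ.
V_A by voltage divider: V_A = 26.4 × 1.634/(3.51 + 1.634) = 8.384 V.
Branch current I = V_A/R_A = 8.384/1.67 = 5.021 mA.
(Check via current divider: I_total = 5.133 mA; share G_k/ΣG = 0.9782 → same result.)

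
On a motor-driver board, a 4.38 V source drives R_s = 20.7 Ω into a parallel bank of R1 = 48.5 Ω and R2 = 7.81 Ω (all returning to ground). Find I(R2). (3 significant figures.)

Combine the parallel branches: R_p = (1/48.5 + 1/7.81)⁻¹ = 6.727 Ω.
V_A by voltage divider: V_A = 4.38 × 6.727/(20.7 + 6.727) = 1.074 V.
I(R2) = V_A / R2 = 1.074/7.81 = 0.1375 A.
(Check via current divider: I_total = 0.1597 A; share G_k/ΣG = 0.8613 → same result.)

I ≈ 0.138 A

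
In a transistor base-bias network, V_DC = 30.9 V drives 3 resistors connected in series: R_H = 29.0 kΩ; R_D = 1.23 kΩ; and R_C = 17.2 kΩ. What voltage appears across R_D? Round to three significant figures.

V ≈ 0.801 V

Total series resistance ΣR = 29.0 + 1.23 + 17.2 = 47.43 kΩ.
Voltage divider: V = V_DC · (1.230 / 47.43) = 30.9 × 0.02593 = 0.8013 V.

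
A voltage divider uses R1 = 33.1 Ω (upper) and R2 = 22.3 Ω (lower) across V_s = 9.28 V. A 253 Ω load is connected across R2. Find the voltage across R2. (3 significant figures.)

First combine the lower leg with the load: R2 ‖ R_L = 20.49 Ω.
Voltage divider with the loaded lower leg: V_out = 9.28 × 20.49/(33.1 + 20.49) = 9.28 × 0.3824 = 3.549 V.
(Unloaded it would be 3.74 V; the load pulls it down.)

V_out ≈ 3.55 V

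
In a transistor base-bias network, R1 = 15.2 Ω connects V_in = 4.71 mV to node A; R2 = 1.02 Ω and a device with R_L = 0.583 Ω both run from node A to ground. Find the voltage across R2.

V_out ≈ 0.112 mV

R2 ‖ R_L = (1.02 × 0.583)/(1.02 + 0.583) = 0.3710 Ω.
Then V_out = V_in · R2'/(R1 + R2') = 4.71 × 0.3710/15.57 = 0.1122 mV.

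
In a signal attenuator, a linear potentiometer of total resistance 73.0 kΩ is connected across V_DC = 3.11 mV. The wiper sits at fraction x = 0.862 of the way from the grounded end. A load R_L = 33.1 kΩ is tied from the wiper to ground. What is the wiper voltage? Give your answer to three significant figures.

Lower segment x·R_p = 62.93 kΩ; upper segment (1−x)·R_p = 10.07 kΩ.
(x·R_p) ‖ R_L = 21.69 kΩ.
Then V_out = V_DC · 21.69/(10.07 + 21.69) = 2.124 mV.

V_out ≈ 2.12 mV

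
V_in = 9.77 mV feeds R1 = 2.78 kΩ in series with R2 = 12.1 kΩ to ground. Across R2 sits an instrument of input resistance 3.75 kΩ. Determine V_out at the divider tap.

First combine the lower leg with the load: R2 ‖ R_L = 2.863 kΩ.
Voltage divider with the loaded lower leg: V_out = 9.77 × 2.863/(2.78 + 2.863) = 9.77 × 0.5073 = 4.957 mV.

V_out ≈ 4.96 mV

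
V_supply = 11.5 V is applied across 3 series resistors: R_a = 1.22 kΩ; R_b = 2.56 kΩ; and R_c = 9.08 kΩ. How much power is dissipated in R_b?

P ≈ 2.05 mW

Series current I = V_supply/ΣR = 11.5/12.86 = 0.8942 mA.
P(R_b) = I²·R_b = (0.8942)² × 2.56 = 2.047 mW.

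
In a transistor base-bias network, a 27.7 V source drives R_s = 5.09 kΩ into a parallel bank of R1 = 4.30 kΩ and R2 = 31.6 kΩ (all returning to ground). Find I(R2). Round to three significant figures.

I ≈ 0.374 mA

Combine the parallel branches: R_p = (1/4.30 + 1/31.6)⁻¹ = 3.785 kΩ.
Node voltage V_A = V_supply · R_p/(R_s + R_p) = 27.7 × 0.4265 = 11.81 V.
Branch current I = V_A/R2 = 11.81/31.6 = 0.3738 mA.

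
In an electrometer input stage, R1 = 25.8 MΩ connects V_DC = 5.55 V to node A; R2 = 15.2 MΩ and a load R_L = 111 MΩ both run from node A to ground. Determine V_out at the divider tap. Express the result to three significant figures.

V_out ≈ 1.89 V

First combine the lower leg with the load: R2 ‖ R_L = 13.37 MΩ.
Now apply the divider: V_out = 5.55 × 0.3413 = 1.894 V.
(Unloaded it would be 2.06 V; the load pulls it down.)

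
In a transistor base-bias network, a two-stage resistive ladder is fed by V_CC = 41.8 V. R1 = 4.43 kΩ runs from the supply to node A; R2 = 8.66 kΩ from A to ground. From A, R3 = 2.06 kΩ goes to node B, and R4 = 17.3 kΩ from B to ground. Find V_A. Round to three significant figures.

V_A ≈ 24.0 V

Looking into the second stage from A: R3 + R4 = 19.36 kΩ appears in parallel with R2.
Effective lower resistance at A: R2 ‖ 19.36 = 5.983 kΩ.
First divider: V_A = V_CC · 5.983/(4.43 + 5.983) = 24.02 V.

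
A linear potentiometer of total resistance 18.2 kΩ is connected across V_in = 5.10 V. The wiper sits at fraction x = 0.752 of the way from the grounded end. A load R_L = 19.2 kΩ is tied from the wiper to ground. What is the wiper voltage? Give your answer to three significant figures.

The pot divides into 4.514 kΩ above the wiper and 13.69 kΩ below.
Lower segment in parallel with the load: 13.69 ‖ 19.2 = 7.991 kΩ.
Loaded-divider output: V_out = 5.10 × 0.6390 = 3.259 V.
(Unloaded: V_out = x·V_in = 3.84 V.)

V_out ≈ 3.26 V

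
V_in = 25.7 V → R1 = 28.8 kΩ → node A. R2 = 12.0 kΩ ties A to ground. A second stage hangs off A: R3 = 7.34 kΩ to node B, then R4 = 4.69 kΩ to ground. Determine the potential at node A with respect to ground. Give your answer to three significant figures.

V_A ≈ 4.44 V

Looking into the second stage from A: R3 + R4 = 12.03 kΩ appears in parallel with R2.
Effective lower resistance at A: R2 ‖ 12.03 = 6.007 kΩ.
First divider: V_A = V_in · 6.007/(28.8 + 6.007) = 4.436 V.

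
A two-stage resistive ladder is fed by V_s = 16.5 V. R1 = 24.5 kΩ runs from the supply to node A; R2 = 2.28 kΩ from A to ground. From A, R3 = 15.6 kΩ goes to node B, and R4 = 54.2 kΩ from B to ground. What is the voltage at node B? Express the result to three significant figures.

Looking into the second stage from A: R3 + R4 = 69.80 kΩ appears in parallel with R2.
Effective lower resistance at A: R2 ‖ 69.80 = 2.208 kΩ.
V_A = 16.5 × 2.208/(24.5 + 2.208) = 1.364 V.
Then the unloaded second divider: V_B = V_A × R4/(R3+R4) = 1.364 × 0.7765 = 1.059 V.

V_B ≈ 1.06 V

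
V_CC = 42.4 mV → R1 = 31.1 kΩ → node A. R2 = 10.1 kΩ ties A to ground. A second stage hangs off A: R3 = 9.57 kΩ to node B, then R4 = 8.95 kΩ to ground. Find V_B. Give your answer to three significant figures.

Node A sees R2 in parallel with the series input of stage 2, R3 + R4 = 18.52 kΩ.
R2 ‖ (R3+R4) = 6.536 kΩ.
V_A = 42.4 × 6.536/(31.1 + 6.536) = 7.363 mV.
V_B = V_A × 0.4833 = 3.558 mV.

V_B ≈ 3.56 mV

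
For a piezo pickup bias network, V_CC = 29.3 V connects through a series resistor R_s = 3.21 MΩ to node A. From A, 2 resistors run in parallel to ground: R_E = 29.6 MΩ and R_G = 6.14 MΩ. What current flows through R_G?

Combine the parallel branches: R_p = (1/29.6 + 1/6.14)⁻¹ = 5.085 MΩ.
V_A by voltage divider: V_A = 29.3 × 5.085/(3.21 + 5.085) = 17.96 V.
Branch current I = V_A/R_G = 17.96/6.14 = 2.925 µA.

I ≈ 2.93 µA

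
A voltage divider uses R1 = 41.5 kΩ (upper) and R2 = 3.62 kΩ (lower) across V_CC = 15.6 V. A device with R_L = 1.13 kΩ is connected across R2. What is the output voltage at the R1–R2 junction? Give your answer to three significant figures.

V_out ≈ 0.317 V

The load sits in parallel with R2, giving an effective lower resistance R2' = R2·R_L/(R2+R_L) = 0.8612 kΩ.
Then V_out = V_CC · R2'/(R1 + R2') = 15.6 × 0.8612/42.36 = 0.3171 V.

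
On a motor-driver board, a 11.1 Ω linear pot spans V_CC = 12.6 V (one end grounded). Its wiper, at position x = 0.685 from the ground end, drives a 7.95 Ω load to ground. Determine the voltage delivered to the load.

V_out ≈ 6.63 V

Split the track: R_lower = x·R_p = 7.604 Ω, R_upper = (1−x)·R_p = 3.496 Ω.
Lower segment in parallel with the load: 7.604 ‖ 7.95 = 3.886 Ω.
Loaded-divider output: V_out = 12.6 × 0.5264 = 6.633 V.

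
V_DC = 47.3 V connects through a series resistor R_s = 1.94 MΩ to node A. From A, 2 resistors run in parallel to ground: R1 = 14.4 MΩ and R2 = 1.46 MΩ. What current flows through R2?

I ≈ 13.2 µA

Parallel bank: R_p = 1/(1/14.4 + 1/1.46) = 1.326 MΩ.
V_A by voltage divider: V_A = 47.3 × 1.326/(1.94 + 1.326) = 19.20 V.
I(R2) = V_A / R2 = 19.20/1.46 = 13.15 µA.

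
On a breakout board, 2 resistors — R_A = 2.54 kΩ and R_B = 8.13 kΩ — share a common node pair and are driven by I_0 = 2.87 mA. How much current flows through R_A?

I ≈ 2.19 mA

With just two branches, the current splits inversely with resistance.
I(R_A) = 2.87 × 8.13/(2.54 + 8.13) = 2.87 × 0.7619 = 2.187 mA.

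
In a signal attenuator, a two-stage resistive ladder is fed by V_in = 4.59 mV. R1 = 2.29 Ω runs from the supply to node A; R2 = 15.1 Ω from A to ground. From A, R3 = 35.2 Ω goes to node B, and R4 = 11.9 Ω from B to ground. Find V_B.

The second stage (R3 + R4 = 47.10 Ω) loads node A in parallel with R2.
Effective lower resistance at A: R2 ‖ 47.10 = 11.43 Ω.
First divider: V_A = V_in · 11.43/(2.29 + 11.43) = 3.824 mV.
Then the unloaded second divider: V_B = V_A × R4/(R3+R4) = 3.824 × 0.2527 = 0.9662 mV.

V_B ≈ 0.966 mV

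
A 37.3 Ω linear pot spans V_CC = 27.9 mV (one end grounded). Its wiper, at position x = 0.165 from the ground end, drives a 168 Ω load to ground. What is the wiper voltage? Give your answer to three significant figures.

V_out ≈ 4.47 mV

Split the track: R_lower = x·R_p = 6.154 Ω, R_upper = (1−x)·R_p = 31.15 Ω.
Lower segment in parallel with the load: 6.154 ‖ 168 = 5.937 Ω.
Then V_out = V_CC · 5.937/(31.15 + 5.937) = 4.467 mV.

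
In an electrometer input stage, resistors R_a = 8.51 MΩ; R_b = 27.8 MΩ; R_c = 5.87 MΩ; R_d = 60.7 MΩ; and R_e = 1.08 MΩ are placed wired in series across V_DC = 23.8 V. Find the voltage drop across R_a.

ΣR = 8.51 + 27.8 + 5.87 + 60.7 + 1.08 = 104.0 MΩ.
V = V_DC · R/ΣR = 23.8 × 0.08186 = 1.948 V.

V ≈ 1.95 V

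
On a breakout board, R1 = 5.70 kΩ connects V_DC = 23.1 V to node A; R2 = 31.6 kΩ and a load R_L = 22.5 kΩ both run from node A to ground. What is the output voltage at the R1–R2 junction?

V_out ≈ 16.1 V

The load sits in parallel with R2, giving an effective lower resistance R2' = R2·R_L/(R2+R_L) = 13.14 kΩ.
Now apply the divider: V_out = 23.1 × 0.6975 = 16.11 V.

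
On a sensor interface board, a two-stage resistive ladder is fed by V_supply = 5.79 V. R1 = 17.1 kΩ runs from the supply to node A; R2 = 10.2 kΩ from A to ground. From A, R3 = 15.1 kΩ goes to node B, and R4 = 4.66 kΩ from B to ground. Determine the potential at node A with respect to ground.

The second stage (R3 + R4 = 19.76 kΩ) loads node A in parallel with R2.
R2 ‖ (R3+R4) = 6.727 kΩ.
V_A = 5.79 × 6.727/(17.1 + 6.727) = 1.635 V.

V_A ≈ 1.63 V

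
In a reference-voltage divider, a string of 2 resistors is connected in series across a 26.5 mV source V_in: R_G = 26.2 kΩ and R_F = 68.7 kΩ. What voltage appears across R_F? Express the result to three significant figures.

Series total: ΣR = 26.2 + 68.7 = 94.90 kΩ.
By the voltage-divider rule, V = 26.5 × 68.70/94.90 = 19.18 mV.

V ≈ 19.2 mV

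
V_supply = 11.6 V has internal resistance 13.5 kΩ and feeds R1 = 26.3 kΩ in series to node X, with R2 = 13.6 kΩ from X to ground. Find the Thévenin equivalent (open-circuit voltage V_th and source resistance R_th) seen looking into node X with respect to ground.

V_th ≈ 2.95 V, R_th ≈ 10.1 kΩ

R1' = 13.5 + 26.3 = 39.80 kΩ (source resistance + R1).
Open-circuit (no load on X): V_th = V_supply · R2/(R1' + R2) = 11.6 × 13.6/(39.80 + 13.6) = 2.954 V.
With V_supply suppressed (replaced by a short), R_th = R1' ‖ R2 = (39.80 × 13.6)/(39.80 + 13.6) = 10.14 kΩ.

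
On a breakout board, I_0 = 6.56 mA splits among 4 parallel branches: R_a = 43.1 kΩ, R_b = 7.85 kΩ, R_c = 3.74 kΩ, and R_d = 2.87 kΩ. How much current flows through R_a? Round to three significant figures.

Conductances: ΣG = 1/43.1 + 1/7.85 + 1/3.74 + 1/2.87 = 0.7664 (1/kΩ).
By the current-divider rule, I = I_0 · G_k/ΣG = 6.56 × 0.03027 = 0.1986 mA.

I ≈ 0.199 mA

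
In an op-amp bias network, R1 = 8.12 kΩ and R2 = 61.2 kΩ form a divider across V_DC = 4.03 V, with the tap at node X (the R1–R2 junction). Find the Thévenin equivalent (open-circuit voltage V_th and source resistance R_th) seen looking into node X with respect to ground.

V_th is the unloaded tap voltage: V_DC · R2/(R1+R2) = 4.03 × 0.8829 = 3.558 V.
Zeroing V_DC shorts the top of R1 to ground, so R_th = R1 ‖ R2 = 7.169 kΩ.

V_th ≈ 3.56 V, R_th ≈ 7.17 kΩ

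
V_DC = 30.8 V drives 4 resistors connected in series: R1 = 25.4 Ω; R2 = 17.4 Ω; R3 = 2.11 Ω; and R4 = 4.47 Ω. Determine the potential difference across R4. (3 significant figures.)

ΣR = 25.4 + 17.4 + 2.11 + 4.47 = 49.38 Ω.
By the voltage-divider rule, V = 30.8 × 4.470/49.38 = 2.788 V.

V ≈ 2.79 V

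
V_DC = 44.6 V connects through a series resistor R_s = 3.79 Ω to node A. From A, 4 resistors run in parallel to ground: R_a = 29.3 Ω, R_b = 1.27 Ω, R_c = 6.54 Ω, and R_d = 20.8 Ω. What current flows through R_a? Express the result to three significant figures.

I ≈ 0.312 A

Combine the parallel branches: R_p = (1/29.3 + 1/1.27 + 1/6.54 + 1/20.8)⁻¹ = 0.9780 Ω.
Node voltage V_A = V_DC · R_p/(R_s + R_p) = 44.6 × 0.2051 = 9.148 V.
Branch current I = V_A/R_a = 9.148/29.3 = 0.3122 A.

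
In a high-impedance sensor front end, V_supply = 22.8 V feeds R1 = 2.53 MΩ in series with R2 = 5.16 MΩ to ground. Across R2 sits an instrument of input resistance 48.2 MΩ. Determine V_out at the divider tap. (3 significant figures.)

R2 ‖ R_L = (5.16 × 48.2)/(5.16 + 48.2) = 4.661 MΩ.
Now apply the divider: V_out = 22.8 × 0.6482 = 14.78 V.

V_out ≈ 14.8 V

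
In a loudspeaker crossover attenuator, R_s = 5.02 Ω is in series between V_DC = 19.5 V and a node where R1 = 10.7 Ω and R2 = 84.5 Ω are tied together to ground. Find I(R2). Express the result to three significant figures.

I ≈ 0.151 A

Parallel bank: R_p = 1/(1/10.7 + 1/84.5) = 9.497 Ω.
Node voltage V_A = V_DC · R_p/(R_s + R_p) = 19.5 × 0.6542 = 12.76 V.
I(R2) = V_A / R2 = 12.76/84.5 = 0.1510 A.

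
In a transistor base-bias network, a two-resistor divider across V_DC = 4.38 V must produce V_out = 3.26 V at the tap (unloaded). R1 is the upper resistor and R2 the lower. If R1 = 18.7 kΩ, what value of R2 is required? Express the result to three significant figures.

The divider ratio is R2/(R1+R2) = 3.26/4.38 = 0.7443.
So R2 = R1 · V_out/(V_DC − V_out) = 18.7 × 3.26/(4.38 − 3.26) = 18.7 × 2.911 = 54.43 kΩ.

R2 ≈ 54.4 kΩ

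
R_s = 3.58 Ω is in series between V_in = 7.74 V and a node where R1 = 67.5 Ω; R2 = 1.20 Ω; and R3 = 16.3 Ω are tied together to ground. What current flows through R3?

I ≈ 0.112 A

Equivalent of the parallel group: R_p = 1.100 Ω.
V_A = 7.74 × 1.100/4.680 = 1.819 V.
I(R3) = V_A / R3 = 1.819/16.3 = 0.1116 A.
(Equivalently: I_total = 1.654 A, then current-divider fraction G_k/ΣG = 0.06745.)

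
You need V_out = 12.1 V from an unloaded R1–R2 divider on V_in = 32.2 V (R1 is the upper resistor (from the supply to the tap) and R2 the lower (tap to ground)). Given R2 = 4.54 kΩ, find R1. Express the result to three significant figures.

The divider ratio is R2/(R1+R2) = 12.1/32.2 = 0.3758.
R1 = R2·(1/k − 1) = 4.54 × 1.661 = 7.542 kΩ.

R1 ≈ 7.54 kΩ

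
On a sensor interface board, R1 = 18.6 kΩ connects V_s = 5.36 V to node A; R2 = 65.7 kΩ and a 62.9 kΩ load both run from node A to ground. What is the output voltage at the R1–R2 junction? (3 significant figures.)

V_out ≈ 3.39 V

The load sits in parallel with R2, giving an effective lower resistance R2' = R2·R_L/(R2+R_L) = 32.13 kΩ.
Then V_out = V_s · R2'/(R1 + R2') = 5.36 × 32.13/50.73 = 3.395 V.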